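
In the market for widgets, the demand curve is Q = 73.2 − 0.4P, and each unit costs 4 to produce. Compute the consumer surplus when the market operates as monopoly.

Inverting demand: P = 183 − 2.5Q.
The monopolist equates marginal revenue to marginal cost: 183 − 5Q = 4, so Q = 35.8. From demand, P = 93.5.
CS = ½·(183 − 93.5)·35.8 = 1602.05.

CS = 1602.05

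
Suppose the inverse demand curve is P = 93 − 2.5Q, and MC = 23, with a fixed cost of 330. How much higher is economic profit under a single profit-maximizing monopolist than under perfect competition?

Economic profit rises by 490

Competitive firms price at marginal cost: P = 23, giving Q = 28.
Profit = (23 − 23)·28 − 330 = −330.
A monopolist chooses Q where MR = MC. MR = 93 − 5Q; setting this equal to 23 gives Q = 14 and P = 58.
Profit = (58 − 23)·14 − 330 = 160.
Change in economic profit: 160 − −330 = 490.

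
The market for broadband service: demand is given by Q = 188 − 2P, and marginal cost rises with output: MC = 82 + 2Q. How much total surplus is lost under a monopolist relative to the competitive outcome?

DWL = 0.8

Inverting demand: P = 94 − 0.5Q.
Under competition P = MC: 94 − 0.5Q = 82 + 2Q ⇒ Q = 4.8, P = 91.6.
Monopoly sets MR = MC: 94 − Q = 82 + 2Q ⇒ Q = 4, P = 94 − 0.5·4 = 92.
CS = ½·(94 − 91.6)·4.8 = 5.76; PS = (91.6·4.8 − 82·4.8 − ½·2·4.8²) = 23.04; TS = 28.8.
CS = ½·(94 − 92)·4 = 4; PS = (92·4 − 82·4 − ½·2·4²) = 24; TS = 28.
DWL = 28.8 − 28 = 0.8.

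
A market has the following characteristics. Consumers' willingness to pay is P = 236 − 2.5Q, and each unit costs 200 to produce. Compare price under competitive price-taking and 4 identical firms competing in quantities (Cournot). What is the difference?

Under competition P = MC = 200, so Q = (236 − 200)/2.5 = 14.4.
In a 4-firm Cournot equilibrium, symmetry and the first-order condition give q = (236 − 200)/(12.5) = 2.88. So Q = 11.52 and P = 207.2.
Change in price: 207.2 − 200 = 7.2.

P rises by 7.2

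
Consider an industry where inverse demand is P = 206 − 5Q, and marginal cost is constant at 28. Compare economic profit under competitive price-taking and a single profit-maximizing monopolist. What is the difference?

Perfect competition: P = MC = 28, so 206 − 5Q = 28 and Q = 35.6.
Profit = (28 − 28)·35.6 = 0.
The monopolist equates marginal revenue to marginal cost: 206 − 10Q = 28, so Q = 17.8. From demand, P = 117.
Profit = (117 − 28)·17.8 = 1584.2.
Change in economic profit: 1584.2 − 0 = 1584.2.

π rises by 1584.2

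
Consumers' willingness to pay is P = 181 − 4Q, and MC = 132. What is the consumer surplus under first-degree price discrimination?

CS = 0

With perfect price discrimination, output is the efficient level Q = 12.25 (where demand meets MC), but every buyer pays their willingness to pay: CS = 0 and PS = total surplus.
CS = 0.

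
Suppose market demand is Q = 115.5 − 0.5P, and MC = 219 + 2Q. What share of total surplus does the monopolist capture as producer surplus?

PS/TS = 0.75

Inverting demand: P = 231 − 2Q.
The monopolist equates marginal revenue to marginal cost: 231 − 4Q = 219 + 2Q, so Q = 2. From demand, P = 227.
CS = ½·(231 − 227)·2 = 4.
PS = P·Q − VC(Q) = 227·2 − (219·2 + ½·2·2²) = 12.
Share captured = PS/TS = 12/16 = 0.75.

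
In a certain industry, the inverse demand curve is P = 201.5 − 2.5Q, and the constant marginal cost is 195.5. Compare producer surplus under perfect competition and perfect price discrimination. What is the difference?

Competitive firms price at marginal cost: P = 195.5, giving Q = 2.4.
PS = (195.5 − 195.5)·2.4 = 0.
Under first-degree price discrimination the firm charges each unit its demand price and produces up to where P = MC, i.e. Q = 2.4. Consumer surplus is zero; producer surplus equals total surplus.
PS = ½·(201.5 − 195.5)·2.4 = 7.2.
Change in producer surplus: 7.2 − 0 = 7.2.

PS rises by 7.2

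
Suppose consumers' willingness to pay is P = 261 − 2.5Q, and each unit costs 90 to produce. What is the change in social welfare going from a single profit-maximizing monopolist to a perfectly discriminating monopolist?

The monopolist equates marginal revenue to marginal cost: 261 − 5Q = 90, so Q = 34.2. From demand, P = 175.5.
CS = ½·(261 − 175.5)·34.2 = 1462.05; PS = (175.5 − 90)·34.2 = 2924.1; TS = 4386.15.
With perfect price discrimination, output is the efficient level Q = 68.4 (where demand meets MC), but every buyer pays their willingness to pay: CS = 0 and PS = total surplus.
TS = 5848.2 (equal to competitive TS).
Change in social welfare: 5848.2 − 4386.15 = 1462.05.

Social welfare rises by 1462.05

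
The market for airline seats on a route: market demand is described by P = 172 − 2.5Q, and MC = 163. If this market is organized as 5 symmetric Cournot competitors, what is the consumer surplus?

CS = 11.25

Cournot with 5 identical firms: the symmetric best-response condition is 172 − 15q = 163. Each firm produces q = 0.6, total output Q = 3, price P = 164.5.
CS = ½·(172 − 164.5)·3 = 11.25.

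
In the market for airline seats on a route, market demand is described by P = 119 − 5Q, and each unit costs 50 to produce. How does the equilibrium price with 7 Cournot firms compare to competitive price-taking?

Cournot: P = 58.625; Competition: P = 50

Cournot with 7 identical firms: the symmetric best-response condition is 119 − 40q = 50. Each firm produces q = 1.725, total output Q = 12.075, price P = 58.625.
Perfect competition: P = MC = 50, so 119 − 5Q = 50 and Q = 13.8.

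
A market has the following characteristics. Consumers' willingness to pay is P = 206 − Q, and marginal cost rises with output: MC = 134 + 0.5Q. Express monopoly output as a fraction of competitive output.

Q_m/Q_c = 0.6

Monopoly sets MR = MC: 206 − 2Q = 134 + 0.5Q ⇒ Q = 28.8, P = 206 − 28.8 = 177.2.
Competitive equilibrium sets price equal to marginal cost: 206 − Q = 134 + 0.5Q, so Q = 48 and P = 158.
Ratio Q_m/Q_c = 28.8/48 = 0.6.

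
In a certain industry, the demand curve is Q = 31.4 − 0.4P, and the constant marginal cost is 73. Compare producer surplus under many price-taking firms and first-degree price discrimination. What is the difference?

Inverting demand: P = 78.5 − 2.5Q.
Competitive firms price at marginal cost: P = 73, giving Q = 2.2.
PS = (73 − 73)·2.2 = 0.
A perfectly discriminating monopolist sells every unit with P(Q) ≥ MC(Q), so output equals the competitive quantity Q = 2.2. Each buyer pays their reservation price, so CS = 0 and the firm captures all surplus.
PS = ½·(78.5 − 73)·2.2 = 6.05.
Change in producer surplus: 6.05 − 0 = 6.05.

Producer surplus rises by 6.05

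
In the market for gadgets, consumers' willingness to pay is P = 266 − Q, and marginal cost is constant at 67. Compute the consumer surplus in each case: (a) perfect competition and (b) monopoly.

Competition: CS = 19800.5; Monopoly: CS = 4950.125

Under competition P = MC = 67, so Q = (266 − 67)/1 = 199.
CS = ½·(266 − 67)·199 = 19800.5.
The monopolist equates marginal revenue to marginal cost: 266 − 2Q = 67, so Q = 99.5. From demand, P = 166.5.
CS = ½·(266 − 166.5)·99.5 = 4950.125.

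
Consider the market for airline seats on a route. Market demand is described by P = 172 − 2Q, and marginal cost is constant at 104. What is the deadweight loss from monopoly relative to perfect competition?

DWL = 289

Competitive firms price at marginal cost: P = 104, giving Q = 34.
Monopoly sets MR = MC: 172 − 4Q = 104 ⇒ Q = 17, P = 172 − 2·17 = 138.
DWL is the triangle between Q = 17 and Q = 34: ½·(34 − 17)·(138 − 104) = 289.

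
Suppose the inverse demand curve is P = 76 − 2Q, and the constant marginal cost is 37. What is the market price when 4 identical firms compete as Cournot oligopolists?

In a 4-firm Cournot equilibrium, symmetry and the first-order condition give q = (76 − 37)/(10) = 3.9. So Q = 15.6 and P = 44.8.

P = 44.8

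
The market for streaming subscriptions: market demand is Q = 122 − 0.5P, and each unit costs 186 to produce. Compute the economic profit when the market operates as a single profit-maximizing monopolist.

Inverting demand: P = 244 − 2Q.
The monopolist equates marginal revenue to marginal cost: 244 − 4Q = 186, so Q = 14.5. From demand, P = 215.
Profit = (215 − 186)·14.5 = 420.5.

Profit = 420.5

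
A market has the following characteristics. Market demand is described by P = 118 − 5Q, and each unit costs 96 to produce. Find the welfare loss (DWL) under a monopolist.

DWL = 12.1

Competitive firms price at marginal cost: P = 96, giving Q = 4.4.
A monopolist chooses Q where MR = MC. MR = 118 − 10Q; setting this equal to 96 gives Q = 2.2 and P = 107.
DWL is the triangle between Q = 2.2 and Q = 4.4: ½·(4.4 − 2.2)·(107 − 96) = 12.1.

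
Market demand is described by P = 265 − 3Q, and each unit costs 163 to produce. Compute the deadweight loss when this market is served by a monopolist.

Perfect competition: P = MC = 163, so 265 − 3Q = 163 and Q = 34.
Monopoly sets MR = MC: 265 − 6Q = 163 ⇒ Q = 17, P = 265 − 3·17 = 214.
DWL is the triangle between Q = 17 and Q = 34: ½·(34 − 17)·(214 − 163) = 433.5.

DWL = 433.5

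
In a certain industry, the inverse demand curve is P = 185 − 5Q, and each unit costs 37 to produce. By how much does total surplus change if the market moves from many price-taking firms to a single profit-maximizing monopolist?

Total surplus falls by 547.6

Competitive firms price at marginal cost: P = 37, giving Q = 29.6.
CS = ½·(185 − 37)·29.6 = 2190.4; PS = (37 − 37)·29.6 = 0; TS = 2190.4.
A monopolist chooses Q where MR = MC. MR = 185 − 10Q; setting this equal to 37 gives Q = 14.8 and P = 111.
CS = ½·(185 − 111)·14.8 = 547.6; PS = (111 − 37)·14.8 = 1095.2; TS = 1642.8.
Change in total surplus: 1642.8 − 2190.4 = −547.6.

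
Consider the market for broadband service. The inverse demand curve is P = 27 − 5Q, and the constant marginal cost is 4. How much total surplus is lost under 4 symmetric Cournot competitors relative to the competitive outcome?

DWL = 2.116

Under competition P = MC = 4, so Q = (27 − 4)/5 = 4.6.
In a 4-firm Cournot equilibrium, symmetry and the first-order condition give q = (27 − 4)/(25) = 0.92. So Q = 3.68 and P = 8.6.
DWL is the triangle between Q = 3.68 and Q = 4.6: ½·(4.6 − 3.68)·(8.6 − 4) = 2.116.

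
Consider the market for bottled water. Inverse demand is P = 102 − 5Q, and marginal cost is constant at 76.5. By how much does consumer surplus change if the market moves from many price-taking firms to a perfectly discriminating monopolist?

Under competition P = MC = 76.5, so Q = (102 − 76.5)/5 = 5.1.
CS = ½·(102 − 76.5)·5.1 = 65.025.
With perfect price discrimination, output is the efficient level Q = 5.1 (where demand meets MC), but every buyer pays their willingness to pay: CS = 0 and PS = total surplus.
CS = 0.
Change in consumer surplus: 0 − 65.025 = −65.025.

CS falls by 65.025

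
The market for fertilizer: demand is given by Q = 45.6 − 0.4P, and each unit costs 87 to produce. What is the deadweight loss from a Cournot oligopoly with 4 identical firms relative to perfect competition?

Inverting demand: P = 114 − 2.5Q.
Under competition P = MC = 87, so Q = (114 − 87)/2.5 = 10.8.
Cournot with 4 identical firms: the symmetric best-response condition is 114 − 12.5q = 87. Each firm produces q = 2.16, total output Q = 8.64, price P = 92.4.
DWL is the triangle between Q = 8.64 and Q = 10.8: ½·(10.8 − 8.64)·(92.4 − 87) = 5.832.

DWL = 5.832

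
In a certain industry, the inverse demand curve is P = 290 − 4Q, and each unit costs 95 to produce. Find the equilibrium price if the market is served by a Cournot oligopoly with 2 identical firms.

P = 160

In a 2-firm Cournot equilibrium, symmetry and the first-order condition give q = (290 − 95)/(12) = 16.25. So Q = 32.5 and P = 160.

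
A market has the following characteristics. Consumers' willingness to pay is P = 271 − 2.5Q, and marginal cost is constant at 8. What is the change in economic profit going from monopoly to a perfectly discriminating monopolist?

Monopoly sets MR = MC: 271 − 5Q = 8 ⇒ Q = 52.6, P = 271 − 2.5·52.6 = 139.5.
Profit = (139.5 − 8)·52.6 = 6916.9.
Under first-degree price discrimination the firm charges each unit its demand price and produces up to where P = MC, i.e. Q = 105.2. Consumer surplus is zero; producer surplus equals total surplus.
PS equals the full surplus area, 13833.8. Profit = 13833.8 = 13833.8.
Change in economic profit: 13833.8 − 6916.9 = 6916.9.

π rises by 6916.9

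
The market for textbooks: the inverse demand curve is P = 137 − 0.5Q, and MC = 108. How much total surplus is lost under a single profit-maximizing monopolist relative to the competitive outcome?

DWL = 210.25

Competitive firms price at marginal cost: P = 108, giving Q = 58.
The monopolist equates marginal revenue to marginal cost: 137 − Q = 108, so Q = 29. From demand, P = 122.5.
DWL is the triangle between Q = 29 and Q = 58: ½·(58 − 29)·(122.5 − 108) = 210.25.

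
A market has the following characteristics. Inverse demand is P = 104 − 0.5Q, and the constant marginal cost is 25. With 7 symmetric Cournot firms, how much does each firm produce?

With 7 symmetric Cournot firms, each firm's FOC gives 104 − 4q = 25, so q = 19.75, Q = 7·19.75 = 138.25, and P = 34.875.

q_i = 19.75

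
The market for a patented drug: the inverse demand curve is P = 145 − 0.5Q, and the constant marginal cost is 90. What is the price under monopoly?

P = 117.5

Monopoly sets MR = MC: 145 − Q = 90 ⇒ Q = 55, P = 145 − 0.5·55 = 117.5.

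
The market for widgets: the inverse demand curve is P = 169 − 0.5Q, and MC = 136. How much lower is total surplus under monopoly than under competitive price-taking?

TS falls by 272.25

Perfect competition: P = MC = 136, so 169 − 0.5Q = 136 and Q = 66.
CS = ½·(169 − 136)·66 = 1089; PS = (136 − 136)·66 = 0; TS = 1089.
A monopolist chooses Q where MR = MC. MR = 169 − Q; setting this equal to 136 gives Q = 33 and P = 152.5.
CS = ½·(169 − 152.5)·33 = 272.25; PS = (152.5 − 136)·33 = 544.5; TS = 816.75.
Change in total surplus: 816.75 − 1089 = −272.25.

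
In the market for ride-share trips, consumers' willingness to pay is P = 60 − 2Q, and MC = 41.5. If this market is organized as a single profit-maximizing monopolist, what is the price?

P = 50.75

A monopolist chooses Q where MR = MC. MR = 60 − 4Q; setting this equal to 41.5 gives Q = 4.625 and P = 50.75.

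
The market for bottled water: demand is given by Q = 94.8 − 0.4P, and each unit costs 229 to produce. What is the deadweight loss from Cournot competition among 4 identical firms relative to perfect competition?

Inverting demand: P = 237 − 2.5Q.
Under competition P = MC = 229, so Q = (237 − 229)/2.5 = 3.2.
Cournot with 4 identical firms: the symmetric best-response condition is 237 − 12.5q = 229. Each firm produces q = 0.64, total output Q = 2.56, price P = 230.6.
DWL is the triangle between Q = 2.56 and Q = 3.2: ½·(3.2 − 2.56)·(230.6 − 229) = 0.512.

DWL = 0.512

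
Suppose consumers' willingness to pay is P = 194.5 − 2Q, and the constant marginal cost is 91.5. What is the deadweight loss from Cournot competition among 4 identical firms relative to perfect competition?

Perfect competition: P = MC = 91.5, so 194.5 − 2Q = 91.5 and Q = 51.5.
In a 4-firm Cournot equilibrium, symmetry and the first-order condition give q = (194.5 − 91.5)/(10) = 10.3. So Q = 41.2 and P = 112.1.
DWL is the triangle between Q = 41.2 and Q = 51.5: ½·(51.5 − 41.2)·(112.1 − 91.5) = 106.09.

DWL = 106.09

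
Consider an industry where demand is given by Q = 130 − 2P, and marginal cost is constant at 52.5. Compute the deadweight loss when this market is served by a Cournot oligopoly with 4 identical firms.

Inverting demand: P = 65 − 0.5Q.
Under competition P = MC = 52.5, so Q = (65 − 52.5)/0.5 = 25.
In a 4-firm Cournot equilibrium, symmetry and the first-order condition give q = (65 − 52.5)/(2.5) = 5. So Q = 20 and P = 55.
DWL is the triangle between Q = 20 and Q = 25: ½·(25 − 20)·(55 − 52.5) = 6.25.

DWL = 6.25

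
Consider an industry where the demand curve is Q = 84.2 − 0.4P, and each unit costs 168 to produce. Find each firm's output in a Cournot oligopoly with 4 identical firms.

q_i = 3.4

Inverting demand: P = 210.5 − 2.5Q.
With 4 symmetric Cournot firms, each firm's FOC gives 210.5 − 12.5q = 168, so q = 3.4, Q = 4·3.4 = 13.6, and P = 176.5.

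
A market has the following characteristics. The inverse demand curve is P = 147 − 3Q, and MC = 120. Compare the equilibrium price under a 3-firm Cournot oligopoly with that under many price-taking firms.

Cournot: P = 126.75; Competition: P = 120

In a 3-firm Cournot equilibrium, symmetry and the first-order condition give q = (147 − 120)/(12) = 2.25. So Q = 6.75 and P = 126.75.
Perfect competition: P = MC = 120, so 147 − 3Q = 120 and Q = 9.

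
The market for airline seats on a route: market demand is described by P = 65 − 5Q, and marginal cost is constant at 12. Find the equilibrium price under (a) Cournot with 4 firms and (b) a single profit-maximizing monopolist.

Cournot: P = 22.6; Monopoly: P = 38.5

Cournot with 4 identical firms: the symmetric best-response condition is 65 − 25q = 12. Each firm produces q = 2.12, total output Q = 8.48, price P = 22.6.
Monopoly sets MR = MC: 65 − 10Q = 12 ⇒ Q = 5.3, P = 65 − 5·5.3 = 38.5.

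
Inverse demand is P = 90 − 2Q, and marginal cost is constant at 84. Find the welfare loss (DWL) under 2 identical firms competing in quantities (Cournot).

Competitive firms price at marginal cost: P = 84, giving Q = 3.
In a 2-firm Cournot equilibrium, symmetry and the first-order condition give q = (90 − 84)/(6) = 1. So Q = 2 and P = 86.
DWL is the triangle between Q = 2 and Q = 3: ½·(3 − 2)·(86 − 84) = 1.

DWL = 1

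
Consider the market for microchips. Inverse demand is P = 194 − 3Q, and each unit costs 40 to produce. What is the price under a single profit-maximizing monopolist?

P = 117

Monopoly sets MR = MC: 194 − 6Q = 40 ⇒ Q = 77/3, P = 194 − 3·77/3 = 117.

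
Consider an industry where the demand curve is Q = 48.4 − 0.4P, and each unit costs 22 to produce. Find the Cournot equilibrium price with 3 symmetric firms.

P = 46.75

Inverting demand: P = 121 − 2.5Q.
Cournot with 3 identical firms: the symmetric best-response condition is 121 − 10q = 22. Each firm produces q = 9.9, total output Q = 29.7, price P = 46.75.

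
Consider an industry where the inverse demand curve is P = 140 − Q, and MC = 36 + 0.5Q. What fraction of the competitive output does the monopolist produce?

A monopolist chooses Q where MR = MC. MR = 140 − 2Q; setting this equal to 36 + 0.5Q gives Q = 41.6 and P = 98.4.
Competitive equilibrium sets price equal to marginal cost: 140 − Q = 36 + 0.5Q, so Q = 208/3 and P = 212/3.
Ratio Q_m/Q_c = 41.6/(208/3) = 0.6.

Q_m/Q_c = 0.6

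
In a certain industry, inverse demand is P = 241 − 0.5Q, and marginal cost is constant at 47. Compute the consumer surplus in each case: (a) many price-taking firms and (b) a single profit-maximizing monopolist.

Competition: CS = 37636; Monopoly: CS = 9409

Perfect competition: P = MC = 47, so 241 − 0.5Q = 47 and Q = 388.
CS = ½·(241 − 47)·388 = 37636.
The monopolist equates marginal revenue to marginal cost: 241 − Q = 47, so Q = 194. From demand, P = 144.
CS = ½·(241 − 144)·194 = 9409.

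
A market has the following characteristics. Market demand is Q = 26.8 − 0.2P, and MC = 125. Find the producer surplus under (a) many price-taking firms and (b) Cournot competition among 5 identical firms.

Competition: PS = 0; Cournot: PS = 2.25

Inverting demand: P = 134 − 5Q.
Perfect competition: P = MC = 125, so 134 − 5Q = 125 and Q = 1.8.
PS = (125 − 125)·1.8 = 0.
With 5 symmetric Cournot firms, each firm's FOC gives 134 − 30q = 125, so q = 0.3, Q = 5·0.3 = 1.5, and P = 126.5.
PS = (126.5 − 125)·1.5 = 2.25.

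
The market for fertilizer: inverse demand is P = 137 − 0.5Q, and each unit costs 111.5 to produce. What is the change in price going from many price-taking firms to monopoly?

Price rises by 12.75

Perfect competition: P = MC = 111.5, so 137 − 0.5Q = 111.5 and Q = 51.
Monopoly sets MR = MC: 137 − Q = 111.5 ⇒ Q = 25.5, P = 137 − 0.5·25.5 = 124.25.
Change in price: 124.25 − 111.5 = 12.75.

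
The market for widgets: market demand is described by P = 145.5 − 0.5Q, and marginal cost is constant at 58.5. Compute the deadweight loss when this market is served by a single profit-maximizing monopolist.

DWL = 1892.25

Competitive firms price at marginal cost: P = 58.5, giving Q = 174.
A monopolist chooses Q where MR = MC. MR = 145.5 − Q; setting this equal to 58.5 gives Q = 87 and P = 102.
DWL is the triangle between Q = 87 and Q = 174: ½·(174 − 87)·(102 − 58.5) = 1892.25.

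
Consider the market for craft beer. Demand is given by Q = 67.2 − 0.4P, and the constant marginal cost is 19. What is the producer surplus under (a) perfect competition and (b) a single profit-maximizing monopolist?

Competition: PS = 0; Monopoly: PS = 2220.1

Inverting demand: P = 168 − 2.5Q.
Under competition P = MC = 19, so Q = (168 − 19)/2.5 = 59.6.
PS = (19 − 19)·59.6 = 0.
A monopolist chooses Q where MR = MC. MR = 168 − 5Q; setting this equal to 19 gives Q = 29.8 and P = 93.5.
PS = (93.5 − 19)·29.8 = 2220.1.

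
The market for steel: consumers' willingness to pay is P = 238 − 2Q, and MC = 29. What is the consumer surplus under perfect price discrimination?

CS = 0

With perfect price discrimination, output is the efficient level Q = 104.5 (where demand meets MC), but every buyer pays their willingness to pay: CS = 0 and PS = total surplus.
CS = 0.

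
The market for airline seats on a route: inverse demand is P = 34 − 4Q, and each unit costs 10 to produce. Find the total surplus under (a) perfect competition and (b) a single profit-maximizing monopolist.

Competition: TS = 72; Monopoly: TS = 54

Competitive firms price at marginal cost: P = 10, giving Q = 6.
CS = ½·(34 − 10)·6 = 72; PS = (10 − 10)·6 = 0; TS = 72.
The monopolist equates marginal revenue to marginal cost: 34 − 8Q = 10, so Q = 3. From demand, P = 22.
CS = ½·(34 − 22)·3 = 18; PS = (22 − 10)·3 = 36; TS = 54.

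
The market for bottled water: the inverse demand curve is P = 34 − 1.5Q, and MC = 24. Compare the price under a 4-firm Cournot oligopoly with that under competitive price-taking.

Cournot: P = 26; Competition: P = 24

With 4 symmetric Cournot firms, each firm's FOC gives 34 − 7.5q = 24, so q = 4/3, Q = 4·4/3 = 16/3, and P = 26.
Perfect competition: P = MC = 24, so 34 − 1.5Q = 24 and Q = 20/3.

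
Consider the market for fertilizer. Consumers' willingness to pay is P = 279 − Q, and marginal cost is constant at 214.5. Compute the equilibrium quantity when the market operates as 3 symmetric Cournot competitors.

Q = 48.375

In a 3-firm Cournot equilibrium, symmetry and the first-order condition give q = (279 − 214.5)/(4) = 16.125. So Q = 48.375 and P = 230.625.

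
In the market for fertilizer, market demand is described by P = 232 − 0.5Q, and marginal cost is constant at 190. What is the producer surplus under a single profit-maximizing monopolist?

PS = 882

A monopolist chooses Q where MR = MC. MR = 232 − Q; setting this equal to 190 gives Q = 42 and P = 211.
PS = (211 − 190)·42 = 882.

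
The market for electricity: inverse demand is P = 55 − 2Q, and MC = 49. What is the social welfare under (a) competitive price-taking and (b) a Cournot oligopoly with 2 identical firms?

Competitive firms price at marginal cost: P = 49, giving Q = 3.
CS = ½·(55 − 49)·3 = 9; PS = (49 − 49)·3 = 0; TS = 9.
Cournot with 2 identical firms: the symmetric best-response condition is 55 − 6q = 49. Each firm produces q = 1, total output Q = 2, price P = 51.
CS = ½·(55 − 51)·2 = 4; PS = (51 − 49)·2 = 4; TS = 8.

Competition: TS = 9; Cournot: TS = 8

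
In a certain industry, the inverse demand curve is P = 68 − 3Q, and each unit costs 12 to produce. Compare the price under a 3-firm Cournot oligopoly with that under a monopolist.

Cournot with 3 identical firms: the symmetric best-response condition is 68 − 12q = 12. Each firm produces q = 14/3, total output Q = 14, price P = 26.
Monopoly sets MR = MC: 68 − 6Q = 12 ⇒ Q = 28/3, P = 68 − 3·28/3 = 40.

Cournot: P = 26; Monopoly: P = 40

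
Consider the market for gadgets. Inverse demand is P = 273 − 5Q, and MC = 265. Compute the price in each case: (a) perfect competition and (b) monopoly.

Perfect competition: P = MC = 265, so 273 − 5Q = 265 and Q = 1.6.
A monopolist chooses Q where MR = MC. MR = 273 − 10Q; setting this equal to 265 gives Q = 0.8 and P = 269.

Competition: P = 265; Monopoly: P = 269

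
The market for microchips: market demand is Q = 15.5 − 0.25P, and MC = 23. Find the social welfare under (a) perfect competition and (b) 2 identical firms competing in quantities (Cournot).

Competition: TS = 190.125; Cournot: TS = 169

Inverting demand: P = 62 − 4Q.
Perfect competition: P = MC = 23, so 62 − 4Q = 23 and Q = 9.75.
CS = ½·(62 − 23)·9.75 = 190.125; PS = (23 − 23)·9.75 = 0; TS = 190.125.
In a 2-firm Cournot equilibrium, symmetry and the first-order condition give q = (62 − 23)/(12) = 3.25. So Q = 6.5 and P = 36.
CS = ½·(62 − 36)·6.5 = 84.5; PS = (36 − 23)·6.5 = 84.5; TS = 169.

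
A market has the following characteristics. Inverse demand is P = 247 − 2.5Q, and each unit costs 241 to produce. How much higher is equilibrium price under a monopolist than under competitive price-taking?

P rises by 3

Under competition P = MC = 241, so Q = (247 − 241)/2.5 = 2.4.
The monopolist equates marginal revenue to marginal cost: 247 − 5Q = 241, so Q = 1.2. From demand, P = 244.
Change in equilibrium price: 244 − 241 = 3.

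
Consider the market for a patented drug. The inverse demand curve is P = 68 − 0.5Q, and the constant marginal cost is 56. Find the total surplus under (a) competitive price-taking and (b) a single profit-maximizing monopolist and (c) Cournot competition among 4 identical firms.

Competition: TS = 144; Monopoly: TS = 108; Cournot: TS = 138.24

Competitive firms price at marginal cost: P = 56, giving Q = 24.
CS = ½·(68 − 56)·24 = 144; PS = (56 − 56)·24 = 0; TS = 144.
Monopoly sets MR = MC: 68 − Q = 56 ⇒ Q = 12, P = 68 − 0.5·12 = 62.
CS = ½·(68 − 62)·12 = 36; PS = (62 − 56)·12 = 72; TS = 108.
With 4 symmetric Cournot firms, each firm's FOC gives 68 − 2.5q = 56, so q = 4.8, Q = 4·4.8 = 19.2, and P = 58.4.
CS = ½·(68 − 58.4)·19.2 = 92.16; PS = (58.4 − 56)·19.2 = 46.08; TS = 138.24.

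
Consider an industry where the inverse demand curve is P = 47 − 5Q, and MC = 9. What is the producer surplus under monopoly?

PS = 72.2

A monopolist chooses Q where MR = MC. MR = 47 − 10Q; setting this equal to 9 gives Q = 3.8 and P = 28.
PS = (28 − 9)·3.8 = 72.2.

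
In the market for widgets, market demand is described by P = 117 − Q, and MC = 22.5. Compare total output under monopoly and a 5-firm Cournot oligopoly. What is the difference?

Q rises by 31.5

A monopolist chooses Q where MR = MC. MR = 117 − 2Q; setting this equal to 22.5 gives Q = 47.25 and P = 69.75.
Cournot with 5 identical firms: the symmetric best-response condition is 117 − 6q = 22.5. Each firm produces q = 15.75, total output Q = 78.75, price P = 38.25.
Change in total output: 78.75 − 47.25 = 31.5.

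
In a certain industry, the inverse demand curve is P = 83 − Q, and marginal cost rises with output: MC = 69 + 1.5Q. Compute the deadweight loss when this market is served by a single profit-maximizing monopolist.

DWL = 3.2

Competitive equilibrium sets price equal to marginal cost: 83 − Q = 69 + 1.5Q, so Q = 5.6 and P = 77.4.
The monopolist equates marginal revenue to marginal cost: 83 − 2Q = 69 + 1.5Q, so Q = 4. From demand, P = 79.
CS = ½·(83 − 77.4)·5.6 = 15.68; PS = (77.4·5.6 − 69·5.6 − ½·1.5·5.6²) = 23.52; TS = 39.2.
CS = ½·(83 − 79)·4 = 8; PS = (79·4 − 69·4 − ½·1.5·4²) = 28; TS = 36.
DWL = 39.2 − 36 = 3.2.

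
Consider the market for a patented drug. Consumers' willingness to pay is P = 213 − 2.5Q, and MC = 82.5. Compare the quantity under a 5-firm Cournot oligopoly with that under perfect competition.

Cournot: Q = 43.5; Competition: Q = 52.2

With 5 symmetric Cournot firms, each firm's FOC gives 213 − 15q = 82.5, so q = 8.7, Q = 5·8.7 = 43.5, and P = 104.25.
Perfect competition: P = MC = 82.5, so 213 − 2.5Q = 82.5 and Q = 52.2.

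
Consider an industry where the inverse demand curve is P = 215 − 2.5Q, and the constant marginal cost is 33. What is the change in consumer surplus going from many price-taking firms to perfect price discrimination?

CS falls by 6624.8

Competitive firms price at marginal cost: P = 33, giving Q = 72.8.
CS = ½·(215 − 33)·72.8 = 6624.8.
A perfectly discriminating monopolist sells every unit with P(Q) ≥ MC(Q), so output equals the competitive quantity Q = 72.8. Each buyer pays their reservation price, so CS = 0 and the firm captures all surplus.
CS = 0.
Change in consumer surplus: 0 − 6624.8 = −6624.8.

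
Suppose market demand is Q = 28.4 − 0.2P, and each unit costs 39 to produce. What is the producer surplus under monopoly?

Inverting demand: P = 142 − 5Q.
The monopolist equates marginal revenue to marginal cost: 142 − 10Q = 39, so Q = 10.3. From demand, P = 90.5.
PS = (90.5 − 39)·10.3 = 530.45.

PS = 530.45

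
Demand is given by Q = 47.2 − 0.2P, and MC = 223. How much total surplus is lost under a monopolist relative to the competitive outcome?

DWL = 4.225

Inverting demand: P = 236 − 5Q.
Under competition P = MC = 223, so Q = (236 − 223)/5 = 2.6.
The monopolist equates marginal revenue to marginal cost: 236 − 10Q = 223, so Q = 1.3. From demand, P = 229.5.
DWL is the triangle between Q = 1.3 and Q = 2.6: ½·(2.6 − 1.3)·(229.5 − 223) = 4.225.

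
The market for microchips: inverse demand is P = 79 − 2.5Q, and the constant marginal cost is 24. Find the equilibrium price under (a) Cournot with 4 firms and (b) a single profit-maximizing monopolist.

Cournot: P = 35; Monopoly: P = 51.5

In a 4-firm Cournot equilibrium, symmetry and the first-order condition give q = (79 − 24)/(12.5) = 4.4. So Q = 17.6 and P = 35.
A monopolist chooses Q where MR = MC. MR = 79 − 5Q; setting this equal to 24 gives Q = 11 and P = 51.5.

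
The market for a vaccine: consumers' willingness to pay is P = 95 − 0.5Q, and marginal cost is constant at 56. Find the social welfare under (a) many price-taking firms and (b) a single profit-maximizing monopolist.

Under competition P = MC = 56, so Q = (95 − 56)/0.5 = 78.
CS = ½·(95 − 56)·78 = 1521; PS = (56 − 56)·78 = 0; TS = 1521.
The monopolist equates marginal revenue to marginal cost: 95 − Q = 56, so Q = 39. From demand, P = 75.5.
CS = ½·(95 − 75.5)·39 = 380.25; PS = (75.5 − 56)·39 = 760.5; TS = 1140.75.

Competition: TS = 1521; Monopoly: TS = 1140.75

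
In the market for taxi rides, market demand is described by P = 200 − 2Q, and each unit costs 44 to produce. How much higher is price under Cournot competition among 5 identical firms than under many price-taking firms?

P rises by 26

Under competition P = MC = 44, so Q = (200 − 44)/2 = 78.
With 5 symmetric Cournot firms, each firm's FOC gives 200 − 12q = 44, so q = 13, Q = 5·13 = 65, and P = 70.
Change in price: 70 − 44 = 26.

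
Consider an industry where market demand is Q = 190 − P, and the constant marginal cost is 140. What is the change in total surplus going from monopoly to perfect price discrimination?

Total surplus rises by 312.5

Inverting demand: P = 190 − Q.
Monopoly sets MR = MC: 190 − 2Q = 140 ⇒ Q = 25, P = 190 − 25 = 165.
CS = ½·(190 − 165)·25 = 312.5; PS = (165 − 140)·25 = 625; TS = 937.5.
With perfect price discrimination, output is the efficient level Q = 50 (where demand meets MC), but every buyer pays their willingness to pay: CS = 0 and PS = total surplus.
TS = 1250 (equal to competitive TS).
Change in total surplus: 1250 − 937.5 = 312.5.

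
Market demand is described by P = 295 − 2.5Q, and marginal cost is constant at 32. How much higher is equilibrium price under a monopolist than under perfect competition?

Competitive firms price at marginal cost: P = 32, giving Q = 105.2.
Monopoly sets MR = MC: 295 − 5Q = 32 ⇒ Q = 52.6, P = 295 − 2.5·52.6 = 163.5.
Change in equilibrium price: 163.5 − 32 = 131.5.

P rises by 131.5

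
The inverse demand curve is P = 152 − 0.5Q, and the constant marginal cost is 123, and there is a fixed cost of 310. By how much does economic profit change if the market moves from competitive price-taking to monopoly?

Under competition P = MC = 123, so Q = (152 − 123)/0.5 = 58.
Profit = (123 − 123)·58 − 310 = −310.
A monopolist chooses Q where MR = MC. MR = 152 − Q; setting this equal to 123 gives Q = 29 and P = 137.5.
Profit = (137.5 − 123)·29 − 310 = 110.5.
Change in economic profit: 110.5 − −310 = 420.5.

π rises by 420.5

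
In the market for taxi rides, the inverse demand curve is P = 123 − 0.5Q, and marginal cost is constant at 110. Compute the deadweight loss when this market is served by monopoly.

DWL = 42.25

Competitive firms price at marginal cost: P = 110, giving Q = 26.
Monopoly sets MR = MC: 123 − Q = 110 ⇒ Q = 13, P = 123 − 0.5·13 = 116.5.
DWL is the triangle between Q = 13 and Q = 26: ½·(26 − 13)·(116.5 − 110) = 42.25.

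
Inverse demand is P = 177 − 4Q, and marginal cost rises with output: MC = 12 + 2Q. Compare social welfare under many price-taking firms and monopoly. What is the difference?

Competitive equilibrium sets price equal to marginal cost: 177 − 4Q = 12 + 2Q, so Q = 27.5 and P = 67.
CS = ½·(177 − 67)·27.5 = 1512.5; PS = (67·27.5 − 12·27.5 − ½·2·27.5²) = 756.25; TS = 2268.75.
Monopoly sets MR = MC: 177 − 8Q = 12 + 2Q ⇒ Q = 16.5, P = 177 − 4·16.5 = 111.
CS = ½·(177 − 111)·16.5 = 544.5; PS = (111·16.5 − 12·16.5 − ½·2·16.5²) = 1361.25; TS = 1905.75.
Change in social welfare: 1905.75 − 2268.75 = −363.

TS falls by 363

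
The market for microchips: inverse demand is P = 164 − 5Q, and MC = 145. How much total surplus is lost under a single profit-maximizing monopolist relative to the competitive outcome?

Under competition P = MC = 145, so Q = (164 − 145)/5 = 3.8.
Monopoly sets MR = MC: 164 − 10Q = 145 ⇒ Q = 1.9, P = 164 − 5·1.9 = 154.5.
DWL is the triangle between Q = 1.9 and Q = 3.8: ½·(3.8 − 1.9)·(154.5 − 145) = 9.025.

DWL = 9.025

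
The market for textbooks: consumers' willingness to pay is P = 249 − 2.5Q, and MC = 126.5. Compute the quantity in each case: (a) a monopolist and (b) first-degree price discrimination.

Monopoly: Q = 24.5; Perfect PD: Q = 49

The monopolist equates marginal revenue to marginal cost: 249 − 5Q = 126.5, so Q = 24.5. From demand, P = 187.75.
Under first-degree price discrimination the firm charges each unit its demand price and produces up to where P = MC, i.e. Q = 49. Consumer surplus is zero; producer surplus equals total surplus.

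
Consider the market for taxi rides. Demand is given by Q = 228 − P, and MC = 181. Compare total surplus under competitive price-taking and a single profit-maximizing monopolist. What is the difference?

Total surplus falls by 276.125

Inverting demand: P = 228 − Q.
Competitive firms price at marginal cost: P = 181, giving Q = 47.
CS = ½·(228 − 181)·47 = 1104.5; PS = (181 − 181)·47 = 0; TS = 1104.5.
The monopolist equates marginal revenue to marginal cost: 228 − 2Q = 181, so Q = 23.5. From demand, P = 204.5.
CS = ½·(228 − 204.5)·23.5 = 276.125; PS = (204.5 − 181)·23.5 = 552.25; TS = 828.375.
Change in total surplus: 828.375 − 1104.5 = −276.125.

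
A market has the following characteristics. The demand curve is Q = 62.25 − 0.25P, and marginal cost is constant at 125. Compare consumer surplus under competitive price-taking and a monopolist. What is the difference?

Inverting demand: P = 249 − 4Q.
Perfect competition: P = MC = 125, so 249 − 4Q = 125 and Q = 31.
CS = ½·(249 − 125)·31 = 1922.
The monopolist equates marginal revenue to marginal cost: 249 − 8Q = 125, so Q = 15.5. From demand, P = 187.
CS = ½·(249 − 187)·15.5 = 480.5.
Change in consumer surplus: 480.5 − 1922 = −1441.5.

Consumer surplus falls by 1441.5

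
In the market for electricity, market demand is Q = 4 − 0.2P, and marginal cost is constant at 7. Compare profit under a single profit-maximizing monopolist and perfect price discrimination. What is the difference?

π rises by 8.45

Inverting demand: P = 20 − 5Q.
The monopolist equates marginal revenue to marginal cost: 20 − 10Q = 7, so Q = 1.3. From demand, P = 13.5.
Profit = (13.5 − 7)·1.3 = 8.45.
Under first-degree price discrimination the firm charges each unit its demand price and produces up to where P = MC, i.e. Q = 2.6. Consumer surplus is zero; producer surplus equals total surplus.
PS equals the full surplus area, 16.9. Profit = 16.9 = 16.9.
Change in profit: 16.9 − 8.45 = 8.45.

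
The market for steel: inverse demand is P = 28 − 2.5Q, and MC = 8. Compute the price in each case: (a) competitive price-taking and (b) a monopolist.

Perfect competition: P = MC = 8, so 28 − 2.5Q = 8 and Q = 8.
A monopolist chooses Q where MR = MC. MR = 28 − 5Q; setting this equal to 8 gives Q = 4 and P = 18.

Competition: P = 8; Monopoly: P = 18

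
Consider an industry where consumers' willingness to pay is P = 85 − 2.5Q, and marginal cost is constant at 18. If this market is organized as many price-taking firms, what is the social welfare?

Perfect competition: P = MC = 18, so 85 − 2.5Q = 18 and Q = 26.8.
CS = ½·(85 − 18)·26.8 = 897.8; PS = (18 − 18)·26.8 = 0; TS = 897.8.

TS = 897.8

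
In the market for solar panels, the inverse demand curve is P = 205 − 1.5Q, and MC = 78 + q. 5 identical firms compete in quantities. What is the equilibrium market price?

Cournot with 5 identical firms: the symmetric best-response condition is 205 − 9q = 78 + q. Each firm produces q = 12.7, total output Q = 63.5, price P = 109.75.

P = 109.75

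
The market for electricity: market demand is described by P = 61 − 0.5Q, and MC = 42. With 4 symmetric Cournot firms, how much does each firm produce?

q_i = 7.6

Cournot with 4 identical firms: the symmetric best-response condition is 61 − 2.5q = 42. Each firm produces q = 7.6, total output Q = 30.4, price P = 45.8.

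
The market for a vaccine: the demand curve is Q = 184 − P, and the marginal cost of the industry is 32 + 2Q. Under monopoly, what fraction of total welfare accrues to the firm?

Inverting demand: P = 184 − Q.
Monopoly sets MR = MC: 184 − 2Q = 32 + 2Q ⇒ Q = 38, P = 184 − 38 = 146.
CS = ½·(184 − 146)·38 = 722.
PS = P·Q − VC(Q) = 146·38 − (32·38 + ½·2·38²) = 2888.
Share captured = PS/TS = 2888/3610 = 0.8.

PS/TS = 0.8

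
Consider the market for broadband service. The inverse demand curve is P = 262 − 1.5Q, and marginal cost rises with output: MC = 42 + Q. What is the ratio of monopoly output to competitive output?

Q_m/Q_c = 0.625

The monopolist equates marginal revenue to marginal cost: 262 − 3Q = 42 + Q, so Q = 55. From demand, P = 179.5.
Competitive equilibrium sets price equal to marginal cost: 262 − 1.5Q = 42 + Q, so Q = 88 and P = 130.
Ratio Q_m/Q_c = 55/88 = 0.625.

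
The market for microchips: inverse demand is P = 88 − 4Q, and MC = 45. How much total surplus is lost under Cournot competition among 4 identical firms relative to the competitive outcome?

Under competition P = MC = 45, so Q = (88 − 45)/4 = 10.75.
Cournot with 4 identical firms: the symmetric best-response condition is 88 − 20q = 45. Each firm produces q = 2.15, total output Q = 8.6, price P = 53.6.
DWL is the triangle between Q = 8.6 and Q = 10.75: ½·(10.75 − 8.6)·(53.6 − 45) = 9.245.

DWL = 9.245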